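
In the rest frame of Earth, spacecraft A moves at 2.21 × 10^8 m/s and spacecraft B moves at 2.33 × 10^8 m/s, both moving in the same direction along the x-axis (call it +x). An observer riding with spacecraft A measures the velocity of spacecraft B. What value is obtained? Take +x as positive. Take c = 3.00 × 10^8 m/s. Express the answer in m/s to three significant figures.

+2.80 × 10^7 m/s

β_A = 0.737, β_B = 0.777 (dividing each by c = 3.00 × 10^8 m/s).
Transform to A's frame with the inverse velocity-addition law: u' = (u − v)/(1 − uv/c²), taking u = β_B and v = β_A.
u' = (0.777 − 0.737) / (1 − (0.737)(0.777)) = 0.0400/0.4279 = 0.0935.
u' = 0.0935 × 3.00 × 10^8 m/s.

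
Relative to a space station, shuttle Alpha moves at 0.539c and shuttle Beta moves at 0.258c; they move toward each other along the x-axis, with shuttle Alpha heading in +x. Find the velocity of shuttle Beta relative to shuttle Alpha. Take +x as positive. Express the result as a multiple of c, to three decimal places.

-0.700c

β_A = 0.539, β_B = -0.258.
Transform to A's frame with the inverse velocity-addition law: u' = (u − v)/(1 − uv/c²), taking u = β_B and v = β_A.
u' = (-0.258 − 0.539) / (1 − (0.539)(-0.258)) = -0.7970/1.1391 = -0.6997.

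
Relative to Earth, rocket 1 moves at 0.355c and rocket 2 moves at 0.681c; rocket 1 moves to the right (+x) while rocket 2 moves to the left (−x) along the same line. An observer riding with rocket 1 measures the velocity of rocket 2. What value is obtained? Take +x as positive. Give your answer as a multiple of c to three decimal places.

-0.834c

β_A = 0.355, β_B = -0.681.
Transform to A's frame with the inverse velocity-addition law: u' = (u − v)/(1 − uv/c²), taking u = β_B and v = β_A.
u' = (-0.681 − 0.355) / (1 − (0.355)(-0.681)) = -1.0360/1.2418 = -0.8343.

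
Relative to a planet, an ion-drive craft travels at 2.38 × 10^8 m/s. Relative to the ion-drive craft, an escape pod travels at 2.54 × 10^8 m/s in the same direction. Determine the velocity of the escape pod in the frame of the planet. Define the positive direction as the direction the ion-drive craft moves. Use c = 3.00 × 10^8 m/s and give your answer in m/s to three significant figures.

2.94 × 10^8 m/s

In units of c (dividing by 3.00 × 10^8 m/s): v = 0.793, u' = 0.847.
u = (u' + v)/(1 + u'v/c²):
u = (0.847 + 0.793) / (1 + 0.847·0.793) = 1.6400/1.6717 = 0.9810
(Galilean addition would give +1.640c, exceeding c.)
Converting back: u = 0.9810 × 3.00 × 10^8 m/s.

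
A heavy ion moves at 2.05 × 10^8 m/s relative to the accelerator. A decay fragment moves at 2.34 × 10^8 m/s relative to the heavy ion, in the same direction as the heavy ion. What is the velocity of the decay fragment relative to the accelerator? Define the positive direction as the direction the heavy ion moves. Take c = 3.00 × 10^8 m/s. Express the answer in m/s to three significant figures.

In units of c (dividing by 3.00 × 10^8 m/s): v = 0.683, u' = 0.780.
u = (u' + v)/(1 + u'v/c²):
u = (0.780 + 0.683) / (1 + 0.780·0.683) = 1.4633/1.5330 = 0.9546
Converting back: u = 0.9546 × 3.00 × 10^8 m/s.

2.86 × 10^8 m/s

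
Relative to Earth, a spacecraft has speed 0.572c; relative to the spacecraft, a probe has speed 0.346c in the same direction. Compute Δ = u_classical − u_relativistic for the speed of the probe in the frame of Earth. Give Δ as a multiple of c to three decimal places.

Δ = 0.152c

Galilean: u_cl = 0.346 + 0.572 = 0.9180.
Relativistic: u_rel = (0.346 + 0.572) / (1 + 0.346·0.572) = 0.9180/1.1979 = 0.7663.
Δ = 0.9180 − 0.7663 = 0.1517.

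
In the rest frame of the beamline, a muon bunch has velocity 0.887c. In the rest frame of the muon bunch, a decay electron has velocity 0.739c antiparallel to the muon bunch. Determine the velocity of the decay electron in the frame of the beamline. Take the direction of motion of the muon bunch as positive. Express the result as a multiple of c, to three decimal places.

With v = 0.887 and u' = -0.739 (in units of c),
u = (u' + v)/(1 + u'v/c²):
u = (-0.739 + 0.887) / (1 + (-0.739)·0.887) = 0.1480/0.3445 = 0.4296
(Galilean addition would give +0.148c.)

+0.430c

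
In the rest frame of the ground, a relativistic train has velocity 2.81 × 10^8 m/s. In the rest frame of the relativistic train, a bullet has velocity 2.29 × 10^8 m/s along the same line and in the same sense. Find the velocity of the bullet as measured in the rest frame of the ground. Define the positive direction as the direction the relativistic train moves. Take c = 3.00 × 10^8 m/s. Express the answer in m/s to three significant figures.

In units of c (dividing by 3.00 × 10^8 m/s): v = 0.937, u' = 0.763.
u = (u' + v)/(1 + u'v/c²):
u = (0.763 + 0.937) / (1 + 0.763·0.937) = 1.7000/1.7150 = 0.9913
(Galilean addition would give +1.700c, exceeding c.)
Converting back: u = 0.9913 × 3.00 × 10^8 m/s.

2.97 × 10^8 m/s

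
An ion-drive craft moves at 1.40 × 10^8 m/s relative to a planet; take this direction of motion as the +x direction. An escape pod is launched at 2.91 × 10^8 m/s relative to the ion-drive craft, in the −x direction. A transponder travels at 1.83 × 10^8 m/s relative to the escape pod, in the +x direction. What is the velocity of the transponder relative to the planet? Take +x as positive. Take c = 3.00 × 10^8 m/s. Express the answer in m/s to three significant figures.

-2.12 × 10^8 m/s

Apply u = (u' + v)/(1 + u'v/c²) successively, working outward toward the planet.
(Dividing each given speed by c = 3.00 × 10^8 m/s to work in units of c.)
Start: velocity of the ion-drive craft relative to the planet = 0.4667c.
Compose with the escape pod (u' = -0.970 in the ion-drive craft frame): u_1 = (-0.970 + 0.467) / (1 + (-0.970)·0.467) = -0.5033/0.5473 = -0.9196.
Compose with the transponder (u' = 0.610 in the escape pod frame): u_2 = (0.610 + (-0.920)) / (1 + 0.610·(-0.920)) = -0.3096/0.4390 = -0.7052.
So u = -0.7052 × 3.00 × 10^8 m/s.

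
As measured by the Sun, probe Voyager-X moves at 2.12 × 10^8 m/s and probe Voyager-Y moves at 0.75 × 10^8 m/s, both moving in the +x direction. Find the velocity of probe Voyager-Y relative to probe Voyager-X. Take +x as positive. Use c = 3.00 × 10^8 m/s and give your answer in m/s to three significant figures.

-1.66 × 10^8 m/s

β_A = 0.707, β_B = 0.250 (dividing each by c = 3.00 × 10^8 m/s).
Transform to A's frame with the inverse velocity-addition law: u' = (u − v)/(1 − uv/c²), taking u = β_B and v = β_A.
u' = (0.250 − 0.707) / (1 − (0.707)(0.250)) = -0.4567/0.8233 = -0.5547.
u' = -0.5547 × 3.00 × 10^8 m/s.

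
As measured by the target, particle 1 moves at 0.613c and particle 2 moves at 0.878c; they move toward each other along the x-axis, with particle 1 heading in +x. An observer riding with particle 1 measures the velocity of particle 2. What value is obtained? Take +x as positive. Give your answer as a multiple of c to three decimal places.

β_A = 0.613, β_B = -0.878.
Transform to A's frame with the inverse velocity-addition law: u' = (u − v)/(1 − uv/c²), taking u = β_B and v = β_A.
u' = (-0.878 − 0.613) / (1 − (0.613)(-0.878)) = -1.4910/1.5382 = -0.9693.

-0.969c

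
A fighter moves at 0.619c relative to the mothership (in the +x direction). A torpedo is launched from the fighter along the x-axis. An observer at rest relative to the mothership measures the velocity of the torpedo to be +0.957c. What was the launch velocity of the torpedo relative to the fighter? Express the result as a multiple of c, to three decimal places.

Invert the composition law: u' = (u − v)/(1 − uv/c²).
u' = (0.957 − 0.619) / (1 − (0.957)(0.619)) = 0.3380/0.4076 = 0.8292.

+0.829c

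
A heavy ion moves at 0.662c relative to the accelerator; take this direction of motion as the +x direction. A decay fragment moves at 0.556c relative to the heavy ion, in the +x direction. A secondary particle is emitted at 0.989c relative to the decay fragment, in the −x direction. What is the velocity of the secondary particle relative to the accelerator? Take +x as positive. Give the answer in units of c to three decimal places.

-0.826c

Apply u = (u' + v)/(1 + u'v/c²) successively, working outward toward the accelerator.
Start: velocity of the heavy ion relative to the accelerator = 0.6620c.
Compose with the decay fragment (u' = 0.556 in the heavy ion frame): u_1 = (0.556 + 0.662) / (1 + 0.556·0.662) = 1.2180/1.3681 = 0.8903.
Compose with the secondary particle (u' = -0.989 in the decay fragment frame): u_2 = (-0.989 + 0.890) / (1 + (-0.989)·0.890) = -0.0987/0.1195 = -0.8260.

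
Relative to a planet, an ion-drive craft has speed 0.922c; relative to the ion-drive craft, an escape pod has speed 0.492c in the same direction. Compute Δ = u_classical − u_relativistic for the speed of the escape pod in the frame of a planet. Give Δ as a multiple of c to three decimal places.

Galilean: u_cl = 0.492 + 0.922 = 1.4140.
Relativistic: u_rel = (0.492 + 0.922) / (1 + 0.492·0.922) = 1.4140/1.4536 = 0.9727.
Δ = 1.4140 − 0.9727 = 0.4413.
(The classical prediction exceeds c; the relativistic result does not.)

Δ = 0.441c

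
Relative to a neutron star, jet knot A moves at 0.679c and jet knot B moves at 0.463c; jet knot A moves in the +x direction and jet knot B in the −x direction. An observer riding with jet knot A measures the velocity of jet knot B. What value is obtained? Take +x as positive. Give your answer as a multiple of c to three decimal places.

-0.869c

β_A = 0.679, β_B = -0.463.
Transform to A's frame with the inverse velocity-addition law: u' = (u − v)/(1 − uv/c²), taking u = β_B and v = β_A.
u' = (-0.463 − 0.679) / (1 − (0.679)(-0.463)) = -1.1420/1.3144 = -0.8689.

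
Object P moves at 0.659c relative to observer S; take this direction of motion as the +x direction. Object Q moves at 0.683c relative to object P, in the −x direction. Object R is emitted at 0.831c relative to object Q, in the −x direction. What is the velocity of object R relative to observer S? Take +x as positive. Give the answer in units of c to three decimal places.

-0.844c

Apply u = (u' + v)/(1 + u'v/c²) successively, working outward toward observer S.
Start: velocity of object P relative to observer S = 0.6590c.
Compose with object Q (u' = -0.683 in object P frame): u_1 = (-0.683 + 0.659) / (1 + (-0.683)·0.659) = -0.0240/0.5499 = -0.0436.
Compose with object R (u' = -0.831 in object Q frame): u_2 = (-0.831 + (-0.044)) / (1 + (-0.831)·(-0.044)) = -0.8746/1.0363 = -0.8440.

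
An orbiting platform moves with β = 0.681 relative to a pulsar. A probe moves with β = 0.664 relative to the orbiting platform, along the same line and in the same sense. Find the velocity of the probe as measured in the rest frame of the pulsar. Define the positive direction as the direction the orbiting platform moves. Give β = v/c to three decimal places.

β = 0.926

With v = 0.681 and u' = 0.664 (in units of c),
u = (u' + v)/(1 + u'v/c²):
u = (0.664 + 0.681) / (1 + 0.664·0.681) = 1.3450/1.4522 = 0.9262
(Galilean addition would give +1.345c, exceeding c.)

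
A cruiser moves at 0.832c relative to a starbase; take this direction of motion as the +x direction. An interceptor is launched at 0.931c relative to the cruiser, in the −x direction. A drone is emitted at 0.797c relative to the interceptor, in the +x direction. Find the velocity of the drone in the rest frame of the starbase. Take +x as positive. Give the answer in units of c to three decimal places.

Apply u = (u' + v)/(1 + u'v/c²) successively, working outward toward the starbase.
Start: velocity of the cruiser relative to the starbase = 0.8320c.
Compose with the interceptor (u' = -0.931 in the cruiser frame): u_1 = (-0.931 + 0.832) / (1 + (-0.931)·0.832) = -0.0990/0.2254 = -0.4392.
Compose with the drone (u' = 0.797 in the interceptor frame): u_2 = (0.797 + (-0.439)) / (1 + 0.797·(-0.439)) = 0.3578/0.6500 = 0.5505.

+0.550c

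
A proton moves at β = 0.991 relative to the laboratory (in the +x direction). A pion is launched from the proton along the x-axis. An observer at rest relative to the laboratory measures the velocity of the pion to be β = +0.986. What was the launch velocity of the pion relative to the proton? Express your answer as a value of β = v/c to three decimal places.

Invert the composition law: u' = (u − v)/(1 − uv/c²).
u' = (0.986 − 0.991) / (1 − (0.986)(0.991)) = -0.0050/0.0229 = -0.2186.

β = -0.219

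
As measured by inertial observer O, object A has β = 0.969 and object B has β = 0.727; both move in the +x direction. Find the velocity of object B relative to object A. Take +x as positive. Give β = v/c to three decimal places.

β = -0.819

β_A = 0.969, β_B = 0.727.
Transform to A's frame with the inverse velocity-addition law: u' = (u − v)/(1 − uv/c²), taking u = β_B and v = β_A.
u' = (0.727 − 0.969) / (1 − (0.969)(0.727)) = -0.2420/0.2955 = -0.8188.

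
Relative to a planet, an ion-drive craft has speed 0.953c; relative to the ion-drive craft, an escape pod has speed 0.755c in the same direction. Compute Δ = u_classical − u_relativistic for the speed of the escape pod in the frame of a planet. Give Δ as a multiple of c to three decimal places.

Galilean: u_cl = 0.755 + 0.953 = 1.7080.
Relativistic: u_rel = (0.755 + 0.953) / (1 + 0.755·0.953) = 1.7080/1.7195 = 0.9933.
Δ = 1.7080 − 0.9933 = 0.7147.
(The classical prediction exceeds c; the relativistic result does not.)

Δ = 0.715c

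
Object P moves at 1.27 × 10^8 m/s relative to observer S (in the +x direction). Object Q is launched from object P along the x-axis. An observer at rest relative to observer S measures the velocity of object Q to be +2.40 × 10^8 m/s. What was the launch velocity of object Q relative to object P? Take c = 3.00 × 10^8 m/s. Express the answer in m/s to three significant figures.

v = 0.423c, u = 0.800c.
Invert the composition law: u' = (u − v)/(1 − uv/c²).
u' = (0.800 − 0.423) / (1 − (0.800)(0.423)) = 0.3767/0.6613 = 0.5696.
u' = 0.5696 × 3.00 × 10^8 m/s.

+1.71 × 10^8 m/s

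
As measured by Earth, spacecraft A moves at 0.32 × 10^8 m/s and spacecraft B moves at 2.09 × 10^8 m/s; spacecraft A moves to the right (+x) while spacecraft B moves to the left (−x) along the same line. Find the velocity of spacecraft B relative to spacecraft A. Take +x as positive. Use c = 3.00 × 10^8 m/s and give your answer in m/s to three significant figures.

β_A = 0.107, β_B = -0.697 (dividing each by c = 3.00 × 10^8 m/s).
Transform to A's frame with the inverse velocity-addition law: u' = (u − v)/(1 − uv/c²), taking u = β_B and v = β_A.
u' = (-0.697 − 0.107) / (1 − (0.107)(-0.697)) = -0.8033/1.0743 = -0.7478.
u' = -0.7478 × 3.00 × 10^8 m/s.

-2.24 × 10^8 m/s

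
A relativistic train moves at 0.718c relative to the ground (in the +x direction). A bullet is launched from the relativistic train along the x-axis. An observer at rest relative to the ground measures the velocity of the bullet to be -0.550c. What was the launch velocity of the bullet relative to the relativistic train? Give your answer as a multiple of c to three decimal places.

-0.909c

Invert the composition law: u' = (u − v)/(1 − uv/c²).
u' = (-0.550 − 0.718) / (1 − (-0.550)(0.718)) = -1.2680/1.3949 = -0.9090.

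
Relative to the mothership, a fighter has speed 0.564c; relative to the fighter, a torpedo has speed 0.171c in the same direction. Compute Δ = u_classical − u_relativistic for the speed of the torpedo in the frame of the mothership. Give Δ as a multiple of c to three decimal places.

Galilean: u_cl = 0.171 + 0.564 = 0.7350.
Relativistic: u_rel = (0.171 + 0.564) / (1 + 0.171·0.564) = 0.7350/1.0964 = 0.6703.
Δ = 0.7350 − 0.6703 = 0.0647.

Δ = 0.065c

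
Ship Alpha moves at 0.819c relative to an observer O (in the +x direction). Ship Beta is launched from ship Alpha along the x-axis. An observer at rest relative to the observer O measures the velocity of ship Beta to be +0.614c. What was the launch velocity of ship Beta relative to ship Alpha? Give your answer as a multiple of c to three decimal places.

-0.412c

Invert the composition law: u' = (u − v)/(1 − uv/c²).
u' = (0.614 − 0.819) / (1 − (0.614)(0.819)) = -0.2050/0.4971 = -0.4124.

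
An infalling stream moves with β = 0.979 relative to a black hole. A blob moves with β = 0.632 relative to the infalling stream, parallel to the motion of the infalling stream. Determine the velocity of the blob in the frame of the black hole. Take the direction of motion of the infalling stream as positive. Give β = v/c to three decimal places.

With v = 0.979 and u' = 0.632 (in units of c),
u = (u' + v)/(1 + u'v/c²):
u = (0.632 + 0.979) / (1 + 0.632·0.979) = 1.6110/1.6187 = 0.9952
(Galilean addition would give +1.611c, exceeding c.)

β = 0.995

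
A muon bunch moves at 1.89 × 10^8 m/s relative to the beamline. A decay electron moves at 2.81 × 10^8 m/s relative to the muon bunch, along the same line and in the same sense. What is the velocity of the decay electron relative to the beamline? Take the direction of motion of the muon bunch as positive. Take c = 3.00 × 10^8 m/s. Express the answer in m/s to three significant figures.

2.96 × 10^8 m/s

In units of c (dividing by 3.00 × 10^8 m/s): v = 0.630, u' = 0.937.
u = (u' + v)/(1 + u'v/c²):
u = (0.937 + 0.630) / (1 + 0.937·0.630) = 1.5667/1.5901 = 0.9853
Converting back: u = 0.9853 × 3.00 × 10^8 m/s.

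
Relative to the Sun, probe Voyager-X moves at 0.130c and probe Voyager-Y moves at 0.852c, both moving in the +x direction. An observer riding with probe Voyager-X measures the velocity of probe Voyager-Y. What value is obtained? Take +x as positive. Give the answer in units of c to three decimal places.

β_A = 0.130, β_B = 0.852.
Transform to A's frame with the inverse velocity-addition law: u' = (u − v)/(1 − uv/c²), taking u = β_B and v = β_A.
u' = (0.852 − 0.130) / (1 − (0.130)(0.852)) = 0.7220/0.8892 = 0.8119.

+0.812c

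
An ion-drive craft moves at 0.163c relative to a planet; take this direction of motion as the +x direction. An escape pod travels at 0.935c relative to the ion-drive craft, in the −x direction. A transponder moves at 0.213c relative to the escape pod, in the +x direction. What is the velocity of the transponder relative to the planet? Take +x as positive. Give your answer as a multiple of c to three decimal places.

-0.866c

Apply u = (u' + v)/(1 + u'v/c²) successively, working outward toward the planet.
Start: velocity of the ion-drive craft relative to the planet = 0.1630c.
Compose with the escape pod (u' = -0.935 in the ion-drive craft frame): u_1 = (-0.935 + 0.163) / (1 + (-0.935)·0.163) = -0.7720/0.8476 = -0.9108.
Compose with the transponder (u' = 0.213 in the escape pod frame): u_2 = (0.213 + (-0.911)) / (1 + 0.213·(-0.911)) = -0.6978/0.8060 = -0.8658.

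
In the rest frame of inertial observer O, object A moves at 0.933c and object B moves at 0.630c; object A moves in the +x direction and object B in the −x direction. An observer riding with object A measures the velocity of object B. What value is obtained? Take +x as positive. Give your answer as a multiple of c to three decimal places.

β_A = 0.933, β_B = -0.630.
Transform to A's frame with the inverse velocity-addition law: u' = (u − v)/(1 − uv/c²), taking u = β_B and v = β_A.
u' = (-0.630 − 0.933) / (1 − (0.933)(-0.630)) = -1.5630/1.5878 = -0.9844.

-0.984c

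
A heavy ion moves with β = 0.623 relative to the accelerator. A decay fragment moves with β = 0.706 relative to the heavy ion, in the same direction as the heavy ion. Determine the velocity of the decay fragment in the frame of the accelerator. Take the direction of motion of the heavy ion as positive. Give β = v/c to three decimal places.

With v = 0.623 and u' = 0.706 (in units of c),
u = (u' + v)/(1 + u'v/c²):
u = (0.706 + 0.623) / (1 + 0.706·0.623) = 1.3290/1.4398 = 0.9230
(Galilean addition would give +1.329c, exceeding c.)

β = 0.923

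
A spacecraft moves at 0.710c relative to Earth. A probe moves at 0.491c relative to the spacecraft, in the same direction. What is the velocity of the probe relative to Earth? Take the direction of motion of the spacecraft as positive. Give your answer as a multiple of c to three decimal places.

With v = 0.710 and u' = 0.491 (in units of c),
u = (u' + v)/(1 + u'v/c²):
u = (0.491 + 0.710) / (1 + 0.491·0.710) = 1.2010/1.3486 = 0.8905

0.891c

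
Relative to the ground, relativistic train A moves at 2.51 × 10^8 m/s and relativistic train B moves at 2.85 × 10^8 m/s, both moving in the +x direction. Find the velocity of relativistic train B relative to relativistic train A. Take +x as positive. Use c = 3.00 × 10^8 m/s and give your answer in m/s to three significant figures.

β_A = 0.837, β_B = 0.950 (dividing each by c = 3.00 × 10^8 m/s).
Transform to A's frame with the inverse velocity-addition law: u' = (u − v)/(1 − uv/c²), taking u = β_B and v = β_A.
u' = (0.950 − 0.837) / (1 − (0.837)(0.950)) = 0.1133/0.2052 = 0.5524.
u' = 0.5524 × 3.00 × 10^8 m/s.

+1.66 × 10^8 m/s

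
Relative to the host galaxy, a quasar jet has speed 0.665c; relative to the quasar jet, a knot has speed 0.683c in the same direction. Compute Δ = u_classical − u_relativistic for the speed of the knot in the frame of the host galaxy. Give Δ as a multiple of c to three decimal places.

Δ = 0.421c

Galilean: u_cl = 0.683 + 0.665 = 1.3480.
Relativistic: u_rel = (0.683 + 0.665) / (1 + 0.683·0.665) = 1.3480/1.4542 = 0.9270.
Δ = 1.3480 − 0.9270 = 0.4210.
(The classical prediction exceeds c; the relativistic result does not.)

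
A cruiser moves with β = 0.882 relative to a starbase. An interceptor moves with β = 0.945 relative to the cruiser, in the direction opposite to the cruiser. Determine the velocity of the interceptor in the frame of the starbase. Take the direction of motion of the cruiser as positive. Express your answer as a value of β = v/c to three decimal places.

With v = 0.882 and u' = -0.945 (in units of c),
u = (u' + v)/(1 + u'v/c²):
u = (-0.945 + 0.882) / (1 + (-0.945)·0.882) = -0.0630/0.1665 = -0.3784
(Galilean addition would give -0.063c.)

β = -0.378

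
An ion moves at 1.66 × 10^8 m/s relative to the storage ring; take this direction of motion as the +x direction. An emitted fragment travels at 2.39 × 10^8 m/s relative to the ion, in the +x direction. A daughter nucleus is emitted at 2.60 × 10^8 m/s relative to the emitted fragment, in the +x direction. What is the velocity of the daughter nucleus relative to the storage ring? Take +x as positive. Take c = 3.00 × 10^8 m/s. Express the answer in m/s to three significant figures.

Apply u = (u' + v)/(1 + u'v/c²) successively, working outward toward the storage ring.
(Dividing each given speed by c = 3.00 × 10^8 m/s to work in units of c.)
Start: velocity of the ion relative to the storage ring = 0.5533c.
Compose with the emitted fragment (u' = 0.797 in the ion frame): u_1 = (0.797 + 0.553) / (1 + 0.797·0.553) = 1.3500/1.4408 = 0.9370.
Compose with the daughter nucleus (u' = 0.867 in the emitted fragment frame): u_2 = (0.867 + 0.937) / (1 + 0.867·0.937) = 1.8036/1.8120 = 0.9954.
So u = 0.9954 × 3.00 × 10^8 m/s.

2.99 × 10^8 m/s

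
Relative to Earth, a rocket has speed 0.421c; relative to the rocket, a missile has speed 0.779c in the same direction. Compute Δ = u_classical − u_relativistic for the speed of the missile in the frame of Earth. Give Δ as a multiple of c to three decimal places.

Δ = 0.296c

Galilean: u_cl = 0.779 + 0.421 = 1.2000.
Relativistic: u_rel = (0.779 + 0.421) / (1 + 0.779·0.421) = 1.2000/1.3280 = 0.9036.
Δ = 1.2000 − 0.9036 = 0.2964.
(The classical prediction exceeds c; the relativistic result does not.)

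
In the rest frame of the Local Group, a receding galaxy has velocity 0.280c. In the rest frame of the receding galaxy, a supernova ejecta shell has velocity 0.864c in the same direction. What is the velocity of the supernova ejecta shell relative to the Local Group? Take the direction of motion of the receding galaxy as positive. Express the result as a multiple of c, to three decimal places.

0.921c

With v = 0.280 and u' = 0.864 (in units of c),
u = (u' + v)/(1 + u'v/c²):
u = (0.864 + 0.280) / (1 + 0.864·0.280) = 1.1440/1.2419 = 0.9212
(Galilean addition would give +1.144c, exceeding c.)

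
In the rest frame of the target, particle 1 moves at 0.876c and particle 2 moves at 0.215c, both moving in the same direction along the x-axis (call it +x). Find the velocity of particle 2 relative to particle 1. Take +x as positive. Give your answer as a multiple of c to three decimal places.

-0.814c

β_A = 0.876, β_B = 0.215.
Transform to A's frame with the inverse velocity-addition law: u' = (u − v)/(1 − uv/c²), taking u = β_B and v = β_A.
u' = (0.215 − 0.876) / (1 − (0.876)(0.215)) = -0.6610/0.8117 = -0.8144.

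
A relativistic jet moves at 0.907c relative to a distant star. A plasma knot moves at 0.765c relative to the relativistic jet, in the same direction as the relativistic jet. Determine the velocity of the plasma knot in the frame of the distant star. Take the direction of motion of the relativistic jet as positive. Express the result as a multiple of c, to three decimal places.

With v = 0.907 and u' = 0.765 (in units of c),
u = (u' + v)/(1 + u'v/c²):
u = (0.765 + 0.907) / (1 + 0.765·0.907) = 1.6720/1.6939 = 0.9871
(Galilean addition would give +1.672c, exceeding c.)

0.987c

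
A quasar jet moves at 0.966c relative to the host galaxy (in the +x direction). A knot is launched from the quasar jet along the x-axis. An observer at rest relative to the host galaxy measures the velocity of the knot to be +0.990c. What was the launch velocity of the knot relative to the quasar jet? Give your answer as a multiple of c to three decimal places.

+0.550c

Invert the composition law: u' = (u − v)/(1 − uv/c²).
u' = (0.990 − 0.966) / (1 − (0.990)(0.966)) = 0.0240/0.0437 = 0.5497.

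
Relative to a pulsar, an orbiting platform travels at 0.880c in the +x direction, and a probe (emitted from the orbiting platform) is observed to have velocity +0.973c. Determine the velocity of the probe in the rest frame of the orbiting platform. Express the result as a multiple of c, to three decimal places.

Invert the composition law: u' = (u − v)/(1 − uv/c²).
u' = (0.973 − 0.880) / (1 − (0.973)(0.880)) = 0.0930/0.1438 = 0.6469.

+0.647c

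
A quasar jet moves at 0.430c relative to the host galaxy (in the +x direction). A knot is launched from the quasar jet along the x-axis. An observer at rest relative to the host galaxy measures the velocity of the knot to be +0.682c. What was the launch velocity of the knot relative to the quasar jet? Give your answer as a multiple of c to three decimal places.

+0.357c

Invert the composition law: u' = (u − v)/(1 − uv/c²).
u' = (0.682 − 0.430) / (1 − (0.682)(0.430)) = 0.2520/0.7067 = 0.3566.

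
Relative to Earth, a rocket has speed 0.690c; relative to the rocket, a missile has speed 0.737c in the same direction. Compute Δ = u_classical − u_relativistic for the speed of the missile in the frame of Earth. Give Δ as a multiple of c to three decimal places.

Galilean: u_cl = 0.737 + 0.690 = 1.4270.
Relativistic: u_rel = (0.737 + 0.690) / (1 + 0.737·0.690) = 1.4270/1.5085 = 0.9460.
Δ = 1.4270 − 0.9460 = 0.4810.
(The classical prediction exceeds c; the relativistic result does not.)

Δ = 0.481c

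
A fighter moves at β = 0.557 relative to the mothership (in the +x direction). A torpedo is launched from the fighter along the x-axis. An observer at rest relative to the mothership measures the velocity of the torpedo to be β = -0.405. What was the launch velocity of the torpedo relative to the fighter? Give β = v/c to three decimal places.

β = -0.785

Invert the composition law: u' = (u − v)/(1 − uv/c²).
u' = (-0.405 − 0.557) / (1 − (-0.405)(0.557)) = -0.9620/1.2256 = -0.7849.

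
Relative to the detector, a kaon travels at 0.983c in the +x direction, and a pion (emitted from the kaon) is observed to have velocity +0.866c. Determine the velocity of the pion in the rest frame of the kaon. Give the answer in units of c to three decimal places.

-0.787c

Invert the composition law: u' = (u − v)/(1 − uv/c²).
u' = (0.866 − 0.983) / (1 − (0.866)(0.983)) = -0.1170/0.1487 = -0.7867.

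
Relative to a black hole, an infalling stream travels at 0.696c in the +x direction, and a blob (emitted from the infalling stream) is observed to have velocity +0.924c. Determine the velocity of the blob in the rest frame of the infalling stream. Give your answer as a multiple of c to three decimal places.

+0.639c

Invert the composition law: u' = (u − v)/(1 − uv/c²).
u' = (0.924 − 0.696) / (1 − (0.924)(0.696)) = 0.2280/0.3569 = 0.6388.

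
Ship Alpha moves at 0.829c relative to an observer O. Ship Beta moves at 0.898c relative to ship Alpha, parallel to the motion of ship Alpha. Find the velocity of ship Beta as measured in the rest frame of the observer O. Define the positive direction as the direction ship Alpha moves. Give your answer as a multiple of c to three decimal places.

0.990c

With v = 0.829 and u' = 0.898 (in units of c),
u = (u' + v)/(1 + u'v/c²):
u = (0.898 + 0.829) / (1 + 0.898·0.829) = 1.7270/1.7444 = 0.9900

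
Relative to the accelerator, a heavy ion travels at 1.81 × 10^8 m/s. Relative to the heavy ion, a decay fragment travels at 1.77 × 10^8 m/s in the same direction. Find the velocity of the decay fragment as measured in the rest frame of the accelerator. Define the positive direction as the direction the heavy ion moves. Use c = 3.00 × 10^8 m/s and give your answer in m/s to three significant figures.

In units of c (dividing by 3.00 × 10^8 m/s): v = 0.603, u' = 0.590.
u = (u' + v)/(1 + u'v/c²):
u = (0.590 + 0.603) / (1 + 0.590·0.603) = 1.1933/1.3560 = 0.8801
Converting back: u = 0.8801 × 3.00 × 10^8 m/s.

2.64 × 10^8 m/s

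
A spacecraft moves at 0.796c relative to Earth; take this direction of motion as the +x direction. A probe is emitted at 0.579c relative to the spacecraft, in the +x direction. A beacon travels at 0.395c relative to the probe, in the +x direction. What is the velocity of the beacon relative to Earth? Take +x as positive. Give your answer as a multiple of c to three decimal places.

0.974c

Apply u = (u' + v)/(1 + u'v/c²) successively, working outward toward Earth.
Start: velocity of the spacecraft relative to Earth = 0.7960c.
Compose with the probe (u' = 0.579 in the spacecraft frame): u_1 = (0.579 + 0.796) / (1 + 0.579·0.796) = 1.3750/1.4609 = 0.9412.
Compose with the beacon (u' = 0.395 in the probe frame): u_2 = (0.395 + 0.941) / (1 + 0.395·0.941) = 1.3362/1.3718 = 0.9741.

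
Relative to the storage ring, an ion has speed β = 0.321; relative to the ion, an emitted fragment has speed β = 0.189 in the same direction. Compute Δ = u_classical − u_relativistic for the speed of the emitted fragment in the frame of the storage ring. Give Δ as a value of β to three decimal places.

Δ = 0.029

Galilean: u_cl = 0.189 + 0.321 = 0.5100.
Relativistic: u_rel = (0.189 + 0.321) / (1 + 0.189·0.321) = 0.5100/1.0607 = 0.4808.
Δ = 0.5100 − 0.4808 = 0.0292.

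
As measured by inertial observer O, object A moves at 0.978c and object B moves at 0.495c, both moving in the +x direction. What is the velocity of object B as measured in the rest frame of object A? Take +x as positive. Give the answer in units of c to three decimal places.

β_A = 0.978, β_B = 0.495.
Transform to A's frame with the inverse velocity-addition law: u' = (u − v)/(1 − uv/c²), taking u = β_B and v = β_A.
u' = (0.495 − 0.978) / (1 − (0.978)(0.495)) = -0.4830/0.5159 = -0.9362.

-0.936c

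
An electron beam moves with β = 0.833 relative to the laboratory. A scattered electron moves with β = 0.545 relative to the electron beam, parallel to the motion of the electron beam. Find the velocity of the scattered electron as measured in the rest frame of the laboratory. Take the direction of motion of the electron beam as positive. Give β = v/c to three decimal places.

With v = 0.833 and u' = 0.545 (in units of c),
u = (u' + v)/(1 + u'v/c²):
u = (0.545 + 0.833) / (1 + 0.545·0.833) = 1.3780/1.4540 = 0.9477
(Galilean addition would give +1.378c, exceeding c.)

β = 0.948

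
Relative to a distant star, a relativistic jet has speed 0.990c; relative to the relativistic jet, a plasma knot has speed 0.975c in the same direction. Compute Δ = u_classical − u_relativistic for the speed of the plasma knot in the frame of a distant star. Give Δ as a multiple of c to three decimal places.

Galilean: u_cl = 0.975 + 0.990 = 1.9650.
Relativistic: u_rel = (0.975 + 0.990) / (1 + 0.975·0.990) = 1.9650/1.9652 = 0.9999.
Δ = 1.9650 − 0.9999 = 0.9651.
(The classical prediction exceeds c; the relativistic result does not.)

Δ = 0.965c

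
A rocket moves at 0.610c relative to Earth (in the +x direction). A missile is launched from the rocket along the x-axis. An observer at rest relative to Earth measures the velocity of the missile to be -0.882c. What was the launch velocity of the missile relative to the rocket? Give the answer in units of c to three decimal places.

-0.970c

Invert the composition law: u' = (u − v)/(1 − uv/c²).
u' = (-0.882 − 0.610) / (1 − (-0.882)(0.610)) = -1.4920/1.5380 = -0.9701.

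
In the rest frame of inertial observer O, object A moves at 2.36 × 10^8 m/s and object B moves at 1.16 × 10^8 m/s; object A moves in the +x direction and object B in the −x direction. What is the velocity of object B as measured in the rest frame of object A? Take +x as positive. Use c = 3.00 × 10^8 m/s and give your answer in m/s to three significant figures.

-2.70 × 10^8 m/s

β_A = 0.787, β_B = -0.387 (dividing each by c = 3.00 × 10^8 m/s).
Transform to A's frame with the inverse velocity-addition law: u' = (u − v)/(1 − uv/c²), taking u = β_B and v = β_A.
u' = (-0.387 − 0.787) / (1 − (0.787)(-0.387)) = -1.1733/1.3042 = -0.8997.
u' = -0.8997 × 3.00 × 10^8 m/s.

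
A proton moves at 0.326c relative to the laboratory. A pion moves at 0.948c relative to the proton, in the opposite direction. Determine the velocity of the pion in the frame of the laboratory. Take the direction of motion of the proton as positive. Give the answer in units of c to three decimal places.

With v = 0.326 and u' = -0.948 (in units of c),
u = (u' + v)/(1 + u'v/c²):
u = (-0.948 + 0.326) / (1 + (-0.948)·0.326) = -0.6220/0.6910 = -0.9002

-0.900c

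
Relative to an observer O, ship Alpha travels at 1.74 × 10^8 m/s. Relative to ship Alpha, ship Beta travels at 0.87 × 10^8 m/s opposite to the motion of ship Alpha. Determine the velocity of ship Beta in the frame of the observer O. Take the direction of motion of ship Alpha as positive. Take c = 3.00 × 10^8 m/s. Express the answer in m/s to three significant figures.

+1.05 × 10^8 m/s

In units of c (dividing by 3.00 × 10^8 m/s): v = 0.580, u' = -0.290.
u = (u' + v)/(1 + u'v/c²):
u = (-0.290 + 0.580) / (1 + (-0.290)·0.580) = 0.2900/0.8318 = 0.3486
Converting back: u = 0.3486 × 3.00 × 10^8 m/s.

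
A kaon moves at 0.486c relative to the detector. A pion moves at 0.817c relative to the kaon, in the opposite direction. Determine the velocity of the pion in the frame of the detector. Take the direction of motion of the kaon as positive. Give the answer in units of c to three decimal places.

With v = 0.486 and u' = -0.817 (in units of c),
u = (u' + v)/(1 + u'v/c²):
u = (-0.817 + 0.486) / (1 + (-0.817)·0.486) = -0.3310/0.6029 = -0.5490
(Galilean addition would give -0.331c.)

-0.549c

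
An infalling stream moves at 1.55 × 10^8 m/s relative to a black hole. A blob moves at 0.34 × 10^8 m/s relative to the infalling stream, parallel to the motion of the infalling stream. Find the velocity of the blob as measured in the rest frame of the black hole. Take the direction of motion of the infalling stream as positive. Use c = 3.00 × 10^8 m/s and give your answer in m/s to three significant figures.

1.79 × 10^8 m/s

In units of c (dividing by 3.00 × 10^8 m/s): v = 0.517, u' = 0.113.
u = (u' + v)/(1 + u'v/c²):
u = (0.113 + 0.517) / (1 + 0.113·0.517) = 0.6300/1.0586 = 0.5952
Converting back: u = 0.5952 × 3.00 × 10^8 m/s.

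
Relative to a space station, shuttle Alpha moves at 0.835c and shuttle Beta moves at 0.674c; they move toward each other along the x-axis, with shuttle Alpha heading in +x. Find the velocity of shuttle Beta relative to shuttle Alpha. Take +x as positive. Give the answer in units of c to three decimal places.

-0.966c

β_A = 0.835, β_B = -0.674.
Transform to A's frame with the inverse velocity-addition law: u' = (u − v)/(1 − uv/c²), taking u = β_B and v = β_A.
u' = (-0.674 − 0.835) / (1 − (0.835)(-0.674)) = -1.5090/1.5628 = -0.9656.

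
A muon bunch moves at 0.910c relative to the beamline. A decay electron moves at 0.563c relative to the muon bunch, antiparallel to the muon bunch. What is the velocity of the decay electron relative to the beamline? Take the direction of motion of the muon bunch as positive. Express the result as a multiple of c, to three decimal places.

+0.712c

With v = 0.910 and u' = -0.563 (in units of c),
u = (u' + v)/(1 + u'v/c²):
u = (-0.563 + 0.910) / (1 + (-0.563)·0.910) = 0.3470/0.4877 = 0.7115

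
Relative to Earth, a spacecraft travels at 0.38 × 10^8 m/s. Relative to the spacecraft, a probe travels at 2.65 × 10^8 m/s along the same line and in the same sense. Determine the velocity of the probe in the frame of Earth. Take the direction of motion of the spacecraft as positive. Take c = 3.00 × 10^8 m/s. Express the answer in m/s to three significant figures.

In units of c (dividing by 3.00 × 10^8 m/s): v = 0.127, u' = 0.883.
u = (u' + v)/(1 + u'v/c²):
u = (0.883 + 0.127) / (1 + 0.883·0.127) = 1.0100/1.1119 = 0.9084
(Galilean addition would give +1.010c, exceeding c.)
Converting back: u = 0.9084 × 3.00 × 10^8 m/s.

2.73 × 10^8 m/s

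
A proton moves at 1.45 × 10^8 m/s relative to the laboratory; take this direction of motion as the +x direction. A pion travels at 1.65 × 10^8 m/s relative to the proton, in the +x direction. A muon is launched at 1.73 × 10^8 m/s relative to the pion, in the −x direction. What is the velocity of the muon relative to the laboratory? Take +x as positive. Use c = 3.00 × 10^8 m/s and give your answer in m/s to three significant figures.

Apply u = (u' + v)/(1 + u'v/c²) successively, working outward toward the laboratory.
(Dividing each given speed by c = 3.00 × 10^8 m/s to work in units of c.)
Start: velocity of the proton relative to the laboratory = 0.4833c.
Compose with the pion (u' = 0.550 in the proton frame): u_1 = (0.550 + 0.483) / (1 + 0.550·0.483) = 1.0333/1.2658 = 0.8163.
Compose with the muon (u' = -0.577 in the pion frame): u_2 = (-0.577 + 0.816) / (1 + (-0.577)·0.816) = 0.2397/0.5293 = 0.4528.
So u = 0.4528 × 3.00 × 10^8 m/s.

+1.36 × 10^8 m/s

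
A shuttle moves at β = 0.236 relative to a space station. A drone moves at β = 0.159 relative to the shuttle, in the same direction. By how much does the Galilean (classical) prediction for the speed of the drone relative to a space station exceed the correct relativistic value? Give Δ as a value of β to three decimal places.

Δ = 0.014

Galilean: u_cl = 0.159 + 0.236 = 0.3950.
Relativistic: u_rel = (0.159 + 0.236) / (1 + 0.159·0.236) = 0.3950/1.0375 = 0.3807.
Δ = 0.3950 − 0.3807 = 0.0143.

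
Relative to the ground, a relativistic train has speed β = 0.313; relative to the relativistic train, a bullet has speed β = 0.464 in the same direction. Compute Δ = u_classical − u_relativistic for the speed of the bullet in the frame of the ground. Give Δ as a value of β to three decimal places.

Δ = 0.099

Galilean: u_cl = 0.464 + 0.313 = 0.7770.
Relativistic: u_rel = (0.464 + 0.313) / (1 + 0.464·0.313) = 0.7770/1.1452 = 0.6785.
Δ = 0.7770 − 0.6785 = 0.0985.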